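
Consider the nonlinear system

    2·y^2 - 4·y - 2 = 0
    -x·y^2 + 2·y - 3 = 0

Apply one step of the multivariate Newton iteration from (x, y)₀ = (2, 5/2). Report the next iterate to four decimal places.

(0.4267, 2.4167)

At (2, 5/2): F = (0.5000, -10.5000).
Jacobian J = [[0, 4·y - 4], [-y^2, -2·x·y + 2]].
At the point, J = [[0.0000, 6.0000], [-6.2500, -8.0000]] (det J = 37.5000).
Solving J·Δ = −F gives Δ = (-1.5733, -0.0833).
Then the next iterate is (x, y)₁ = (0.4267, 2.4167).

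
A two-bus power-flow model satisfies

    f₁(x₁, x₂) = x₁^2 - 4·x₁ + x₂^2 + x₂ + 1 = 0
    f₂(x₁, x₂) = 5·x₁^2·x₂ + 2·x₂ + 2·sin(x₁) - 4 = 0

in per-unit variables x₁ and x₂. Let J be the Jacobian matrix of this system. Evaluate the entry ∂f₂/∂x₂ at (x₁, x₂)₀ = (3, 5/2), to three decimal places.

47.000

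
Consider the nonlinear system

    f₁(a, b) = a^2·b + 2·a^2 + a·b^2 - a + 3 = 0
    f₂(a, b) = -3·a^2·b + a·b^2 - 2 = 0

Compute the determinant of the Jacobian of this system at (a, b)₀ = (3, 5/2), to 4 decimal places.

543.0000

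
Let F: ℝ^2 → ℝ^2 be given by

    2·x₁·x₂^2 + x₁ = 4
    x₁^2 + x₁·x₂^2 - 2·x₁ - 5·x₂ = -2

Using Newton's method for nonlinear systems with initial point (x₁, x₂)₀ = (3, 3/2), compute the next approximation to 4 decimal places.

(2.7072, 0.8950)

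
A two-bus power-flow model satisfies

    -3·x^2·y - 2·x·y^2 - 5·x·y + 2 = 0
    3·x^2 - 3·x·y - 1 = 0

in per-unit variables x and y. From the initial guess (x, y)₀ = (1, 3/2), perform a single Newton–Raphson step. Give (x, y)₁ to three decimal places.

(0.899, 0.616)

At (1, 3/2): F = (-14.500, -2.500).
Jacobian J = [[-6·x·y - 2·y^2 - 5·y, -3·x^2 - 4·x·y - 5·x], [6·x - 3·y, -3·x]].
At the point, J = [[-21.000, -14.000], [1.500, -3.000]] (det J = 84.000).
Solving J·Δ = −F gives Δ = (-0.101, -0.884).
Then the next iterate is (x, y)₁ = (0.899, 0.616).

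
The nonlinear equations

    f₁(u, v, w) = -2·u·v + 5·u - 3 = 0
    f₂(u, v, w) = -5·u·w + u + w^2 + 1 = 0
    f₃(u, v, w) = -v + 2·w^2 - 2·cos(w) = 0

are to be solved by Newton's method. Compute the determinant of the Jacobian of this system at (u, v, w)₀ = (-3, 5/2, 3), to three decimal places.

1031.708

J = [[-2·v + 5, -2·u, 0], [-5·w + 1, 0, -5·u + 2·w], [0, -1, 4·w + 2·sin(w)]].
At the point, J = [[0.000, 6.000, 0.000], [-14.000, 0.000, 21.000], [0.000, -1.000, 12.28224]].
det J = 1031.708.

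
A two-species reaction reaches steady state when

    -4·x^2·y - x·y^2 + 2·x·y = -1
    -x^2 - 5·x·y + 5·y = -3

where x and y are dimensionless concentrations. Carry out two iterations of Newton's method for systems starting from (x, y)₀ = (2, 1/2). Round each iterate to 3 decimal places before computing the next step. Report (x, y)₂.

At (2, 1/2): F = (-5.500, -3.500).
Jacobian J = [[-8·x·y - y^2 + 2·y, -4·x^2 - 2·x·y + 2·x], [-2·x - 5·y, -5·x + 5]].
At the point, J = [[-7.250, -14.000], [-6.500, -5.000]] (det J = -54.750).
Solving J·Δ = −F gives Δ = (-0.393, -0.189).
Then the next iterate is (x, y)₁ = (1.607, 0.311).
Round to (1.607, 0.311) and repeat: F = (-1.36844, -0.52633), J = [[-3.47294, -8.11535], [-4.769, -3.035]].
Δ = (-0.004, -0.167), so (x, y)₂ = (1.603, 0.144).

(1.603, 0.144)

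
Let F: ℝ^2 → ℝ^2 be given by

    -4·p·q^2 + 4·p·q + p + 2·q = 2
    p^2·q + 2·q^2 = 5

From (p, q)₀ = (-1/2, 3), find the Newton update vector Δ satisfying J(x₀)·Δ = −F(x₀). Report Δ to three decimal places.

(0.101, -1.098)

At (-1/2, 3): F = (15.500, 13.750).
Jacobian J = [[-4·q^2 + 4·q + 1, -8·p·q + 4·p + 2], [2·p·q, p^2 + 4·q]].
At the point, J = [[-23.000, 12.000], [-3.000, 12.250]] (det J = -245.750).
Solving J·Δ = −F gives Δ = (0.101, -1.098).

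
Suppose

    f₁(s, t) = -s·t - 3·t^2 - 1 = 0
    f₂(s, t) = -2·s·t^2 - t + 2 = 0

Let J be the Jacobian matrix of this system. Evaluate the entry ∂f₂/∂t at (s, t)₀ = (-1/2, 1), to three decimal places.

∂f₂/∂t = -4·s·t - 1.
At (-1/2, 1) this is 1.000.

1.000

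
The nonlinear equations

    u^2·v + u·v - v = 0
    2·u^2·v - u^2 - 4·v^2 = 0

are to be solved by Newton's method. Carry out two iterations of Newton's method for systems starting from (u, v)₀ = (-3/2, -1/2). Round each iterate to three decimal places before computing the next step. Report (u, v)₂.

At (-3/2, -1/2): F = (0.125, -5.500).
Jacobian J = [[2·u·v + v, u^2 + u - 1], [4·u·v - 2·u, 2·u^2 - 8·v]].
At the point, J = [[1.000, -0.250], [6.000, 8.500]] (det J = 10.000).
Solving J·Δ = −F gives Δ = (0.031, 0.625).
Then the next iterate is (u, v)₁ = (-1.469, 0.125).
Round to (-1.469, 0.125) and repeat: F = (-0.03888, -1.68097), J = [[-0.24225, -0.31104], [2.20350, 3.31592]].
Δ = (-5.528, 4.180), so (u, v)₂ = (-6.997, 4.305).

(-6.997, 4.305)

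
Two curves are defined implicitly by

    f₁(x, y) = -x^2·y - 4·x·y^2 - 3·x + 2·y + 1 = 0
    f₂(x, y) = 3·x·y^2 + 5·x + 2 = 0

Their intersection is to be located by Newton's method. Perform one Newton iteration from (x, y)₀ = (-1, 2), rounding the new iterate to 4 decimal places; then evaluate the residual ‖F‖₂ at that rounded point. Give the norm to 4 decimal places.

At (-1, 2): F = (22.0000, -15.0000).
Jacobian J = [[-2·x·y - 4·y^2 - 3, -x^2 - 8·x·y + 2], [3·y^2 + 5, 6·x·y]].
At the point, J = [[-15.0000, 17.0000], [17.0000, -12.0000]] (det J = -109.0000).
Solving J·Δ = −F gives Δ = (-0.0826, -1.3670).
Then the next iterate is (x, y)₁ = (-1.0826, 0.6330).
Re-evaluating at (-1.0826, 0.6330): F = (6.507053, -4.714358), so ‖F‖₂ = 8.0354.

8.0354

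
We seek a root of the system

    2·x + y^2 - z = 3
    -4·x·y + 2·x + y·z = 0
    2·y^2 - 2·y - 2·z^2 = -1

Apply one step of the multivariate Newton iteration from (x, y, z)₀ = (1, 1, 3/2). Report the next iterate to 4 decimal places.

At (1, 1, 3/2): F = (-1.5000, -0.5000, -3.5000).
Jacobian J = [[2, 2·y, -1], [-4·y + 2, -4·x + z, y], [0, 4·y - 2, -4·z]].
At the point, J = [[2.0000, 2.0000, -1.0000], [-2.0000, -2.5000, 1.0000], [0.0000, 2.0000, -6.0000]] (det J = 6.0000).
Solving J·Δ = −F gives Δ = (3.7917, -4.0000, -1.9167).
Then the next iterate is (x, y, z)₁ = (4.7917, -3.0000, -0.4167).

(4.7917, -3.0000, -0.4167)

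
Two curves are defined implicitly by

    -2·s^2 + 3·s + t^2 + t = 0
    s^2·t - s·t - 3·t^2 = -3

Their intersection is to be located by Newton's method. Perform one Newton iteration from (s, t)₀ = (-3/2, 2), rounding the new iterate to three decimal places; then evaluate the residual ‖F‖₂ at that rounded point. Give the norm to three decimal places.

At (-3/2, 2): F = (-3.000, -1.500).
Jacobian J = [[-4·s + 3, 2·t + 1], [2·s·t - t, s^2 - s - 6·t]].
At the point, J = [[9.000, 5.000], [-8.000, -8.250]] (det J = -34.250).
Solving J·Δ = −F gives Δ = (0.942, -1.095).
Then the next iterate is (s, t)₁ = (-0.558, 0.905).
Re-evaluating at (-0.558, 0.905): F = (-0.57270, 1.32970), so ‖F‖₂ = 1.448.

1.448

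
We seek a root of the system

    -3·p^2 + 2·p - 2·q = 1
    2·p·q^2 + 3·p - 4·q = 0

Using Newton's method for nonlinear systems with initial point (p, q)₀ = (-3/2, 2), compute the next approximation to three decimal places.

(-0.286, 1.304)

At (-3/2, 2): F = (-14.750, -24.500).
Jacobian J = [[-6·p + 2, -2], [2·q^2 + 3, 4·p·q - 4]].
At the point, J = [[11.000, -2.000], [11.000, -16.000]] (det J = -154.000).
Solving J·Δ = −F gives Δ = (1.214, -0.696).
Then the next iterate is (p, q)₁ = (-0.286, 1.304).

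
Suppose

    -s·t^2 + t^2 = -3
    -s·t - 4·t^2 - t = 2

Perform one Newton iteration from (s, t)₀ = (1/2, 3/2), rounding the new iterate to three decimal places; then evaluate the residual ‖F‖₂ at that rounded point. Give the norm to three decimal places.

At (1/2, 3/2): F = (4.125, -13.250).
Jacobian J = [[-t^2, -2·s·t + 2·t], [-t, -s - 8·t - 1]].
At the point, J = [[-2.250, 1.500], [-1.500, -13.500]] (det J = 32.625).
Solving J·Δ = −F gives Δ = (1.098, -1.103).
Then the next iterate is (s, t)₁ = (1.598, 0.397).
Re-evaluating at (1.598, 0.397): F = (2.90575, -3.66184), so ‖F‖₂ = 4.675.

4.675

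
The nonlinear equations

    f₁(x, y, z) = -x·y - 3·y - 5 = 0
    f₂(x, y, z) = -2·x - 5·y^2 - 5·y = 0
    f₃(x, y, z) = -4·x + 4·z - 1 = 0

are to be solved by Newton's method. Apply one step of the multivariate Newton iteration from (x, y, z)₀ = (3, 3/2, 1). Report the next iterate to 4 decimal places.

(-4.3056, 0.9931, -4.0556)

At (3, 3/2, 1): F = (-14.0000, -24.7500, -9.0000).
Jacobian J = [[-y, -x - 3, 0], [-2, -10·y - 5, 0], [-4, 0, 4]].
At the point, J = [[-1.5000, -6.0000, 0.0000], [-2.0000, -20.0000, 0.0000], [-4.0000, 0.0000, 4.0000]] (det J = 72.0000).
Solving J·Δ = −F gives Δ = (-7.3056, -0.5069, -5.0556).
Then the next iterate is (x, y, z)₁ = (-4.3056, 0.9931, -4.0556).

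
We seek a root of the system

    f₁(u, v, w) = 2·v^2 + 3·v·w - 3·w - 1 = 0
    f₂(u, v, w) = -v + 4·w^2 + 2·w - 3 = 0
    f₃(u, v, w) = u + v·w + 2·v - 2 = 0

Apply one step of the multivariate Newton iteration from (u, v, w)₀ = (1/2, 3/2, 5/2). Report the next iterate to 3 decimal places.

At (1/2, 3/2, 5/2): F = (7.250, 25.500, 5.250).
Jacobian J = [[0, 4·v + 3·w, 3·v - 3], [0, -1, 8·w + 2], [1, w + 2, v]].
At the point, J = [[0.000, 13.500, 1.500], [0.000, -1.000, 22.000], [1.000, 4.500, 1.500]] (det J = 298.500).
Solving J·Δ = −F gives Δ = (-1.656, -0.406, -1.178).
Then the next iterate is (u, v, w)₁ = (-1.156, 1.094, 1.322).

(-1.156, 1.094, 1.322)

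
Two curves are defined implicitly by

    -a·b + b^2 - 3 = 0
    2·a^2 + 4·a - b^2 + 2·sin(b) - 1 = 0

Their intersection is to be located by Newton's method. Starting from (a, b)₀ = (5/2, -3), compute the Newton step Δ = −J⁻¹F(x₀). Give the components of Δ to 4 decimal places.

(-1.2065, 1.1624)

At (5/2, -3): F = (13.5000, 12.217760).
Jacobian J = [[-b, -a + 2·b], [4·a + 4, -2·b + 2·cos(b)]].
At the point, J = [[3.0000, -8.5000], [14.0000, 4.020015]] (det J = 131.060045).
Solving J·Δ = −F gives Δ = (-1.2065, 1.1624).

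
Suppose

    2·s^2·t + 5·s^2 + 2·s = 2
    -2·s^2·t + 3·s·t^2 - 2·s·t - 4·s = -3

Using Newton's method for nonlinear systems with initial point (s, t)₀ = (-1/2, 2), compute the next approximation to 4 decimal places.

At (-1/2, 2): F = (-0.7500, 0.0000).
Jacobian J = [[4·s·t + 10·s + 2, 2·s^2], [-4·s·t + 3·t^2 - 2·t - 4, -2·s^2 + 6·s·t - 2·s]].
At the point, J = [[-7.0000, 0.5000], [8.0000, -5.5000]] (det J = 34.5000).
Solving J·Δ = −F gives Δ = (-0.1196, -0.1739).
Then the next iterate is (s, t)₁ = (-0.6196, 1.8261).

(-0.6196, 1.8261)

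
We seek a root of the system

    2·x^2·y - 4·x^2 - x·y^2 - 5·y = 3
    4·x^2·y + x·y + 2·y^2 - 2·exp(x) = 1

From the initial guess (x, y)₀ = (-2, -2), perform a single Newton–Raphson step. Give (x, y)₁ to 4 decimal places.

At (-2, -2): F = (-17.0000, -21.270671).
Jacobian J = [[4·x·y - 8·x - y^2, 2·x^2 - 2·x·y - 5], [8·x·y + y - 2·exp(x), 4·x^2 + x + 4·y]].
At the point, J = [[28.0000, -5.0000], [29.729329, 6.0000]] (det J = 316.646647).
Solving J·Δ = −F gives Δ = (0.6580, 0.2848).
Then the next iterate is (x, y)₁ = (-1.3420, -1.7152).

(-1.3420, -1.7152)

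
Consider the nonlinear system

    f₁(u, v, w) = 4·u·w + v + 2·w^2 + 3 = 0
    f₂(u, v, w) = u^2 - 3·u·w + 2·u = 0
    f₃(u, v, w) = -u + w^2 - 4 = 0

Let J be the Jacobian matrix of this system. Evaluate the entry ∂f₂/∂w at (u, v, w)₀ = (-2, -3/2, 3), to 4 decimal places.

6.0000

∂f₂/∂w = -3·u.
At (-2, -3/2, 3) this is 6.0000.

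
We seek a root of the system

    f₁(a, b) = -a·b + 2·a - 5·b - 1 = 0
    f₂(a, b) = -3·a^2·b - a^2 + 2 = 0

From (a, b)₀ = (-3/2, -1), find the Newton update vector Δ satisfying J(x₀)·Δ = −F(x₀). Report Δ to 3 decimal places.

(0.633, 0.400)

At (-3/2, -1): F = (-0.500, 6.500).
Jacobian J = [[-b + 2, -a - 5], [-6·a·b - 2·a, -3·a^2]].
At the point, J = [[3.000, -3.500], [-6.000, -6.750]] (det J = -41.250).
Solving J·Δ = −F gives Δ = (0.633, 0.400).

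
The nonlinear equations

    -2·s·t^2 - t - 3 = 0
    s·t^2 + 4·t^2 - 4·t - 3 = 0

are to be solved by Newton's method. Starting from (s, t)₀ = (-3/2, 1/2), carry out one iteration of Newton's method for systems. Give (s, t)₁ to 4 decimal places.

At (-3/2, 1/2): F = (-2.7500, -4.3750).
Jacobian J = [[-2·t^2, -4·s·t - 1], [t^2, 2·s·t + 8·t - 4]].
At the point, J = [[-0.5000, 2.0000], [0.2500, -1.5000]] (det J = 0.2500).
Solving J·Δ = −F gives Δ = (-51.5000, -11.5000).
Then the next iterate is (s, t)₁ = (-53.0000, -11.0000).

(-53.0000, -11.0000)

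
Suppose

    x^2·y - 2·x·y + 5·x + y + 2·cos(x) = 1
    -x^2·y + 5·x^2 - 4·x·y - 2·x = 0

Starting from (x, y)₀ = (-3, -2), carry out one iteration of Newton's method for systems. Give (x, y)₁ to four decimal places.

(-1.6404, -0.6847)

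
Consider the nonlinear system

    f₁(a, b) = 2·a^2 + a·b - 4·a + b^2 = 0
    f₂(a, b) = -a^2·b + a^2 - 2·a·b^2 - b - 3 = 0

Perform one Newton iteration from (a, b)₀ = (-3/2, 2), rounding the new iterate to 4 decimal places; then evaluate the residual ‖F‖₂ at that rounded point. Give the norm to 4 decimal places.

At (-3/2, 2): F = (11.5000, 4.7500).
Jacobian J = [[4·a + b - 4, a + 2·b], [-2·a·b + 2·a - 2·b^2, -a^2 - 4·a·b - 1]].
At the point, J = [[-8.0000, 2.5000], [-5.0000, 8.7500]] (det J = -57.5000).
Solving J·Δ = −F gives Δ = (1.5435, 0.3391).
Then the next iterate is (a, b)₁ = (0.0435, 2.3391).
Re-evaluating at (0.0435, 2.3391): F = (5.402924, -5.817645), so ‖F‖₂ = 7.9396.

7.9396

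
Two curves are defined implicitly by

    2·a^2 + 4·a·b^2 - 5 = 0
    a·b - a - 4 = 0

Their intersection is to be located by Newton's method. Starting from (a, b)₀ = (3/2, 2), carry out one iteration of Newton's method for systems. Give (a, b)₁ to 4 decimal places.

(-9.0833, 10.7222)

At (3/2, 2): F = (23.5000, -2.5000).
Jacobian J = [[4·a + 4·b^2, 8·a·b], [b - 1, a]].
At the point, J = [[22.0000, 24.0000], [1.0000, 1.5000]] (det J = 9.0000).
Solving J·Δ = −F gives Δ = (-10.5833, 8.7222).
Then the next iterate is (a, b)₁ = (-9.0833, 10.7222).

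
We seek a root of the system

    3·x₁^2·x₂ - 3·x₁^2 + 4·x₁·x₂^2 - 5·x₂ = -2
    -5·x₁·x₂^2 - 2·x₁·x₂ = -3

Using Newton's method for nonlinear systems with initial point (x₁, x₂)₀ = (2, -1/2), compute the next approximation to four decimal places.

(1.3496, -0.9438)

At (2, -1/2): F = (-11.5000, 2.5000).
Jacobian J = [[6·x₁·x₂ - 6·x₁ + 4·x₂^2, 3·x₁^2 + 8·x₁·x₂ - 5], [-5·x₂^2 - 2·x₂, -10·x₁·x₂ - 2·x₁]].
At the point, J = [[-17.0000, -1.0000], [-0.2500, 6.0000]] (det J = -102.2500).
Solving J·Δ = −F gives Δ = (-0.6504, -0.4438).
Then the next iterate is (x₁, x₂)₁ = (1.3496, -0.9438).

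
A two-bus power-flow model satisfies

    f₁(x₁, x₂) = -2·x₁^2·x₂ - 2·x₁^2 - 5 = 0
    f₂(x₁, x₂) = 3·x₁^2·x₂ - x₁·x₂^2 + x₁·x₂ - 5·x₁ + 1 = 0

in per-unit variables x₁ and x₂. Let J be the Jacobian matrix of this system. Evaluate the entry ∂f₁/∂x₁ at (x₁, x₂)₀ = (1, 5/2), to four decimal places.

∂f₁/∂x₁ = -4·x₁·x₂ - 4·x₁.
At (1, 5/2) this is -14.0000.

-14.0000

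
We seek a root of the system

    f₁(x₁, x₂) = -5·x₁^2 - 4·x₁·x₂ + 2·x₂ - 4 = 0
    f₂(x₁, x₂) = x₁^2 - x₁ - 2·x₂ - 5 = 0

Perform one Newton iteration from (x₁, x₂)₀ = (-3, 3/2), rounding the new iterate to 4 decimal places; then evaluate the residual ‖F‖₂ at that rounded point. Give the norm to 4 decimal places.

At (-3, 3/2): F = (-28.0000, 4.0000).
Jacobian J = [[-10·x₁ - 4·x₂, -4·x₁ + 2], [2·x₁ - 1, -2]].
At the point, J = [[24.0000, 14.0000], [-7.0000, -2.0000]] (det J = 50.0000).
Solving J·Δ = −F gives Δ = (0.0000, 2.0000).
Then the next iterate is (x₁, x₂)₁ = (-3.0000, 3.5000).
Re-evaluating at (-3.0000, 3.5000): F = (0.0000, 0.0000), so ‖F‖₂ = 0.0000.

0.0000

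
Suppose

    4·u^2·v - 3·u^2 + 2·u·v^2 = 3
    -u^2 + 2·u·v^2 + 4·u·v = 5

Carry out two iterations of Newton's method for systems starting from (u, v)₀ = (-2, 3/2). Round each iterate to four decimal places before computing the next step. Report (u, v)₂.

(-1.3102, -1.1234)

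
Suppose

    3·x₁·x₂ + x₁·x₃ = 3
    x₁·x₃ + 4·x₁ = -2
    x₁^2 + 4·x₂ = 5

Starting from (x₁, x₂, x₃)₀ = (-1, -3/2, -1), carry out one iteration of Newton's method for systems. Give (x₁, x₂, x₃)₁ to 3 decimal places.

At (-1, -3/2, -1): F = (2.500, -1.000, -10.000).
Jacobian J = [[3·x₂ + x₃, 3·x₁, x₁], [x₃ + 4, 0, x₁], [2·x₁, 4, 0]].
At the point, J = [[-5.500, -3.000, -1.000], [3.000, 0.000, -1.000], [-2.000, 4.000, 0.000]] (det J = -40.000).
Solving J·Δ = −F gives Δ = (-0.400, 2.300, -2.200).
Then the next iterate is (x₁, x₂, x₃)₁ = (-1.400, 0.800, -3.200).

(-1.400, 0.800, -3.200)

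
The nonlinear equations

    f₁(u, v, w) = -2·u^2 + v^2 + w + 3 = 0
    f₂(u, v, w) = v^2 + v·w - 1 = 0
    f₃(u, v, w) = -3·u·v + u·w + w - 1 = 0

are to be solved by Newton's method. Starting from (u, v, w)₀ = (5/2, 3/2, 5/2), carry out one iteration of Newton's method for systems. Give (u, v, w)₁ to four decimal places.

At (5/2, 3/2, 5/2): F = (-4.7500, 5.0000, -3.5000).
Jacobian J = [[-4·u, 2·v, 1], [0, 2·v + w, v], [-3·v + w, -3·u, u + 1]].
At the point, J = [[-10.0000, 3.0000, 1.0000], [0.0000, 5.5000, 1.5000], [-2.0000, -7.5000, 3.5000]] (det J = -303.0000).
Solving J·Δ = −F gives Δ = (-0.7636, -0.6708, -0.8738).
Then the next iterate is (u, v, w)₁ = (1.7364, 0.8292, 1.6262).

(1.7364, 0.8292, 1.6262)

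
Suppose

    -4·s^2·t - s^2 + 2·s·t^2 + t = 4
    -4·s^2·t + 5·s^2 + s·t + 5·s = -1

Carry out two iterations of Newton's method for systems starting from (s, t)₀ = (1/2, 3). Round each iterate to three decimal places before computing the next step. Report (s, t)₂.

(-1.339, 2.949)

At (1/2, 3): F = (4.750, 3.250).
Jacobian J = [[-8·s·t - 2·s + 2·t^2, -4·s^2 + 4·s·t + 1], [-8·s·t + 10·s + t + 5, -4·s^2 + s]].
At the point, J = [[5.000, 6.000], [1.000, -0.500]] (det J = -8.500).
Solving J·Δ = −F gives Δ = (-2.574, 1.353).
Then the next iterate is (s, t)₁ = (-2.074, 4.353).
Round to (-2.074, 4.353) and repeat: F = (-157.44461, -71.78804), J = [[114.27019, -52.31839], [60.83798, -19.27990]].
Δ = (0.735, -1.404), so (s, t)₂ = (-1.339, 2.949).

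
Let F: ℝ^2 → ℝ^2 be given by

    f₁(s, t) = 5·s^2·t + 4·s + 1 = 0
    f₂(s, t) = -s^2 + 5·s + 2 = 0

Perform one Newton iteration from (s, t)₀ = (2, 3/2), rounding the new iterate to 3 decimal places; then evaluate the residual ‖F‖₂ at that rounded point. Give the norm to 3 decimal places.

At (2, 3/2): F = (39.000, 8.000).
Jacobian J = [[10·s·t + 4, 5·s^2], [-2·s + 5, 0]].
At the point, J = [[34.000, 20.000], [1.000, 0.000]] (det J = -20.000).
Solving J·Δ = −F gives Δ = (-8.000, 11.650).
Then the next iterate is (s, t)₁ = (-6.000, 13.150).
Re-evaluating at (-6.000, 13.150): F = (2344.000, -64.000), so ‖F‖₂ = 2344.874.

2344.874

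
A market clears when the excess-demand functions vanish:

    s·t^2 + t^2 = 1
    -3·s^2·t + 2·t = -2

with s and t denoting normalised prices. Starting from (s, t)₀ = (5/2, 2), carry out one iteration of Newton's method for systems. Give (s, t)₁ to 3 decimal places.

At (5/2, 2): F = (13.000, -31.500).
Jacobian J = [[t^2, 2·s·t + 2·t], [-6·s·t, -3·s^2 + 2]].
At the point, J = [[4.000, 14.000], [-30.000, -16.750]] (det J = 353.000).
Solving J·Δ = −F gives Δ = (-0.632, -0.748).
Then the next iterate is (s, t)₁ = (1.868, 1.252).

(1.868, 1.252)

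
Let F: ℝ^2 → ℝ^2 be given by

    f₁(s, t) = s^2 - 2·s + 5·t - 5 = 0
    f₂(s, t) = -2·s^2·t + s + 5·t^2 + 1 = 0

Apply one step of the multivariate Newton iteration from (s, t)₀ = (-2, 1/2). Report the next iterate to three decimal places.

(-1.679, -0.214)

At (-2, 1/2): F = (5.500, -3.750).
Jacobian J = [[2·s - 2, 5], [-4·s·t + 1, -2·s^2 + 10·t]].
At the point, J = [[-6.000, 5.000], [5.000, -3.000]] (det J = -7.000).
Solving J·Δ = −F gives Δ = (0.321, -0.714).
Then the next iterate is (s, t)₁ = (-1.679, -0.214).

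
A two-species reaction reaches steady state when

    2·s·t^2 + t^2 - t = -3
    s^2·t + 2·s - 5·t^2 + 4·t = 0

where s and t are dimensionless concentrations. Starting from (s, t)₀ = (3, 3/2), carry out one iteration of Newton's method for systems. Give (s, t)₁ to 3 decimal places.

At (3, 3/2): F = (17.250, 14.250).
Jacobian J = [[2·t^2, 4·s·t + 2·t - 1], [2·s·t + 2, s^2 - 10·t + 4]].
At the point, J = [[4.500, 20.000], [11.000, -2.000]] (det J = -229.000).
Solving J·Δ = −F gives Δ = (-1.395, -0.549).
Then the next iterate is (s, t)₁ = (1.605, 0.951).

(1.605, 0.951)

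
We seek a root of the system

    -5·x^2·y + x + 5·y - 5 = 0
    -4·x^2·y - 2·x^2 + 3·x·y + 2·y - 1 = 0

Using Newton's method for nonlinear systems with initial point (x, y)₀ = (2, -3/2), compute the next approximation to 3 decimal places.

At (2, -3/2): F = (19.500, 3.000).
Jacobian J = [[-10·x·y + 1, -5·x^2 + 5], [-8·x·y - 4·x + 3·y, -4·x^2 + 3·x + 2]].
At the point, J = [[31.000, -15.000], [11.500, -8.000]] (det J = -75.500).
Solving J·Δ = −F gives Δ = (-1.470, -1.738).
Then the next iterate is (x, y)₁ = (0.530, -3.238).

(0.530, -3.238)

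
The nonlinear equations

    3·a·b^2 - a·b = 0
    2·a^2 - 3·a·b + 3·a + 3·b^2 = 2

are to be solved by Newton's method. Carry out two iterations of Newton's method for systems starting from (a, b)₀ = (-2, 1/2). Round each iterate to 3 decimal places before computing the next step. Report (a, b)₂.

(-1.527, 0.345)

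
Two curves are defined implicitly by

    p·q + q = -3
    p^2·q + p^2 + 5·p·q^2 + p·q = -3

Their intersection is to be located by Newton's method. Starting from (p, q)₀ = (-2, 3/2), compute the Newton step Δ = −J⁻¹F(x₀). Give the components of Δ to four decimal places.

At (-2, 3/2): F = (1.5000, -12.5000).
Jacobian J = [[q, p + 1], [2·p·q + 2·p + 5·q^2 + q, p^2 + 10·p·q + p]].
At the point, J = [[1.5000, -1.0000], [2.7500, -28.0000]] (det J = -39.2500).
Solving J·Δ = −F gives Δ = (-1.3885, -0.5828).

(-1.3885, -0.5828)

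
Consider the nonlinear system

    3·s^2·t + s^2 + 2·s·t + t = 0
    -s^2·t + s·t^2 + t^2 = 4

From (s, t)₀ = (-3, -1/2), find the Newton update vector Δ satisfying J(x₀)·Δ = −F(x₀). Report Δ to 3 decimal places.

At (-3, -1/2): F = (-2.000, 0.000).
Jacobian J = [[6·s·t + 2·s + 2·t, 3·s^2 + 2·s + 1], [-2·s·t + t^2, -s^2 + 2·s·t + 2·t]].
At the point, J = [[2.000, 22.000], [-2.750, -7.000]] (det J = 46.500).
Solving J·Δ = −F gives Δ = (-0.301, 0.118).

(-0.301, 0.118)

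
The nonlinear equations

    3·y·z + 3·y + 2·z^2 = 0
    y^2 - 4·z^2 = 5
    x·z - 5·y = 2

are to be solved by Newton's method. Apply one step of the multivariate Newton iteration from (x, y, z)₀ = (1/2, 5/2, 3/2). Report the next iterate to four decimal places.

At (1/2, 5/2, 3/2): F = (23.2500, -7.7500, -13.7500).
Jacobian J = [[0, 3·z + 3, 3·y + 4·z], [0, 2·y, -8·z], [z, -5, x]].
At the point, J = [[0.0000, 7.5000, 13.5000], [0.0000, 5.0000, -12.0000], [1.5000, -5.0000, 0.5000]] (det J = -236.2500).
Solving J·Δ = −F gives Δ = (5.8452, -1.1071, -1.1071).
Then the next iterate is (x, y, z)₁ = (6.3452, 1.3929, 0.3929).

(6.3452, 1.3929, 0.3929)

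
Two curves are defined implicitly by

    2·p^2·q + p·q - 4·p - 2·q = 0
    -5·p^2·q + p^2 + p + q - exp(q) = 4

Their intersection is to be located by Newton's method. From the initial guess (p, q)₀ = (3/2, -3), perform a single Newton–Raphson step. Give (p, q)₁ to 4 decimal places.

(0.4658, -4.9635)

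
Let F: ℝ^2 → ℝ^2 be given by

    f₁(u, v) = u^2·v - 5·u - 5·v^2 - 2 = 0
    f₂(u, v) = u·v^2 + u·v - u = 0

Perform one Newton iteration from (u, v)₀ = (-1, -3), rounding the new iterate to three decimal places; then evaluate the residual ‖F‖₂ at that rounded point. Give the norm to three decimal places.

9.718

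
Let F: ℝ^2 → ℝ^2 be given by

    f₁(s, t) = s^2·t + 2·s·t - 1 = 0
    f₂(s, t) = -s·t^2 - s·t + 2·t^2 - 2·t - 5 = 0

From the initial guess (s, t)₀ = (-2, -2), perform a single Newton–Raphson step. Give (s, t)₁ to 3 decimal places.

At (-2, -2): F = (-1.000, 11.000).
Jacobian J = [[2·s·t + 2·t, s^2 + 2·s], [-t^2 - t, -2·s·t - s + 4·t - 2]].
At the point, J = [[4.000, 0.000], [-2.000, -16.000]] (det J = -64.000).
Solving J·Δ = −F gives Δ = (0.250, 0.656).
Then the next iterate is (s, t)₁ = (-1.750, -1.344).

(-1.750, -1.344)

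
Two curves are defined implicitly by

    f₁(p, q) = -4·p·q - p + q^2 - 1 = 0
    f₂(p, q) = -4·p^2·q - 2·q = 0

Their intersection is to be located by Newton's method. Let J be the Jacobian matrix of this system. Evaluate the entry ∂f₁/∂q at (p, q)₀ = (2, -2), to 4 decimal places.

∂f₁/∂q = -4·p + 2·q.
At (2, -2) this is -12.0000.

-12.0000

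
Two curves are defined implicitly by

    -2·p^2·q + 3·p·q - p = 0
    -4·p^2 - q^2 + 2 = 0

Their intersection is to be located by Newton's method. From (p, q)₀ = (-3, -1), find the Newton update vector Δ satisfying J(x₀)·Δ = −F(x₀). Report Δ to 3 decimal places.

At (-3, -1): F = (30.000, -35.000).
Jacobian J = [[-4·p·q + 3·q - 1, -2·p^2 + 3·p], [-8·p, -2·q]].
At the point, J = [[-16.000, -27.000], [24.000, 2.000]] (det J = 616.000).
Solving J·Δ = −F gives Δ = (1.437, 0.260).

(1.437, 0.260)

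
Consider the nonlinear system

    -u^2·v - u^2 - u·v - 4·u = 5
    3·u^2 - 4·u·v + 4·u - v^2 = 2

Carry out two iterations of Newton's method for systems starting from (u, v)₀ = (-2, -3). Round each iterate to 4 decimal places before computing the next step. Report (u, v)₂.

(-2.1136, -0.3119)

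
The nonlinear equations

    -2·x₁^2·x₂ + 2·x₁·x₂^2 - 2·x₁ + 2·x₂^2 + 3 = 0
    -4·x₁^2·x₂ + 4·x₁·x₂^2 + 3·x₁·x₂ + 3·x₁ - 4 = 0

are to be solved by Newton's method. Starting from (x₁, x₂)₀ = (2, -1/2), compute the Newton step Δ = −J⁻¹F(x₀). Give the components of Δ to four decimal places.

At (2, -1/2): F = (4.5000, 9.0000).
Jacobian J = [[-4·x₁·x₂ + 2·x₂^2 - 2, -2·x₁^2 + 4·x₁·x₂ + 4·x₂], [-8·x₁·x₂ + 4·x₂^2 + 3·x₂ + 3, -4·x₁^2 + 8·x₁·x₂ + 3·x₁]].
At the point, J = [[2.5000, -14.0000], [10.5000, -18.0000]] (det J = 102.0000).
Solving J·Δ = −F gives Δ = (-0.4412, 0.2426).

(-0.4412, 0.2426)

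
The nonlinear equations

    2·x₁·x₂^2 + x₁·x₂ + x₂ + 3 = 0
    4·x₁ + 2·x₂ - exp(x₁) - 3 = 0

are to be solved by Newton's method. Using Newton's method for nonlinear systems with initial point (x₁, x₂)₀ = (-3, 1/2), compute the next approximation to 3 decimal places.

(0.315, 0.977)

At (-3, 1/2): F = (0.500, -14.04979).
Jacobian J = [[2·x₂^2 + x₂, 4·x₁·x₂ + x₁ + 1], [-exp(x₁) + 4, 2]].
At the point, J = [[1.000, -8.000], [3.95021, 2.000]] (det J = 33.60170).
Solving J·Δ = −F gives Δ = (3.315, 0.477).
Then the next iterate is (x₁, x₂)₁ = (0.315, 0.977).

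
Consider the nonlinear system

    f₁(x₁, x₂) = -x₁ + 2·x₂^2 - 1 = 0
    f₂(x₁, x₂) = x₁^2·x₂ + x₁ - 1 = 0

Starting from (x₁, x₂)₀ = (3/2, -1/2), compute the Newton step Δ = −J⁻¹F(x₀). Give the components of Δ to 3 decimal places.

At (3/2, -1/2): F = (-2.000, -0.625).
Jacobian J = [[-1, 4·x₂], [2·x₁·x₂ + 1, x₁^2]].
At the point, J = [[-1.000, -2.000], [-0.500, 2.250]] (det J = -3.250).
Solving J·Δ = −F gives Δ = (-1.769, -0.115).

(-1.769, -0.115)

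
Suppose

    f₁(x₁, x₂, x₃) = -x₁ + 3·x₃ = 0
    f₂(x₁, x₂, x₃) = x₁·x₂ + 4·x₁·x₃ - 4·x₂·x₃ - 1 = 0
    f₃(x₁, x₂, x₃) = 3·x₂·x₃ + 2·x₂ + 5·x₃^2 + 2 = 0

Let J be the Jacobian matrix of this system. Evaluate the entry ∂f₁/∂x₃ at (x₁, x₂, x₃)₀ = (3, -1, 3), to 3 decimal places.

3.000

∂f₁/∂x₃ = 3.
At (3, -1, 3) this is 3.000.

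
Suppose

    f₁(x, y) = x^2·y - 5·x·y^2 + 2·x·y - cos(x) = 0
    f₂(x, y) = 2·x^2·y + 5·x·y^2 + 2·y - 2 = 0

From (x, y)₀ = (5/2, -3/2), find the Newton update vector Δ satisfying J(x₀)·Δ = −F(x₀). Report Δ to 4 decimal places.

(-1.2002, 0.3859)

At (5/2, -3/2): F = (-44.198856, 4.3750).
Jacobian J = [[2·x·y - 5·y^2 + 2·y + sin(x), x^2 - 10·x·y + 2·x], [4·x·y + 5·y^2, 2·x^2 + 10·x·y + 2]].
At the point, J = [[-21.151528, 48.7500], [-3.7500, -23.0000]] (det J = 669.297641).
Solving J·Δ = −F gives Δ = (-1.2002, 0.3859).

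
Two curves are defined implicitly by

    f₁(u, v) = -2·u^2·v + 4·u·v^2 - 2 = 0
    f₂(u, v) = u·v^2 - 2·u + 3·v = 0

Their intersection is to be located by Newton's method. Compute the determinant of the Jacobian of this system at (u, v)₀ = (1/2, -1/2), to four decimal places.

0.6250

J = [[-4·u·v + 4·v^2, -2·u^2 + 8·u·v], [v^2 - 2, 2·u·v + 3]].
At the point, J = [[2.0000, -2.5000], [-1.7500, 2.5000]].
det J = 0.6250.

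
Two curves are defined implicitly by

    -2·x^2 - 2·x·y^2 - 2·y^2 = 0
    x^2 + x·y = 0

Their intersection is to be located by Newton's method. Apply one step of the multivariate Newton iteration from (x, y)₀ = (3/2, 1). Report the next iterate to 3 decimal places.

(0.670, 0.714)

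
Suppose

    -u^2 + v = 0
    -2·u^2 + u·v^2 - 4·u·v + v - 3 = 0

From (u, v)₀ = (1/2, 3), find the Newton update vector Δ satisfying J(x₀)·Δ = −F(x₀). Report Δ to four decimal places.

At (1/2, 3): F = (2.7500, -2.0000).
Jacobian J = [[-2·u, 1], [-4·u + v^2 - 4·v, 2·u·v - 4·u + 1]].
At the point, J = [[-1.0000, 1.0000], [-5.0000, 2.0000]] (det J = 3.0000).
Solving J·Δ = −F gives Δ = (-2.5000, -5.2500).

(-2.5000, -5.2500)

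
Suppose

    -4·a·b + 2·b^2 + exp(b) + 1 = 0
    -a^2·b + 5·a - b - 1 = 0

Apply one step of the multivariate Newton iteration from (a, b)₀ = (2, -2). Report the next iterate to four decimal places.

(0.9428, -0.9488)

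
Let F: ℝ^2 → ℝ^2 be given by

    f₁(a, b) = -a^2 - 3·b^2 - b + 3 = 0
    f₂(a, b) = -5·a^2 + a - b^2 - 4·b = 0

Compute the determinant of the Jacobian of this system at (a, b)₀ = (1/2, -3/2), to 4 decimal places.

J = [[-2·a, -6·b - 1], [-10·a + 1, -2·b - 4]].
At the point, J = [[-1.0000, 8.0000], [-4.0000, -1.0000]].
det J = 33.0000.

33.0000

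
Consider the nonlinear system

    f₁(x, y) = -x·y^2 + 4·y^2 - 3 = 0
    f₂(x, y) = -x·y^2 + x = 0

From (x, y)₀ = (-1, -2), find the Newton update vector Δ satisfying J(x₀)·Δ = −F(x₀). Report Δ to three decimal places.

(-0.182, 0.886)

At (-1, -2): F = (17.000, 3.000).
Jacobian J = [[-y^2, -2·x·y + 8·y], [-y^2 + 1, -2·x·y]].
At the point, J = [[-4.000, -20.000], [-3.000, -4.000]] (det J = -44.000).
Solving J·Δ = −F gives Δ = (-0.182, 0.886).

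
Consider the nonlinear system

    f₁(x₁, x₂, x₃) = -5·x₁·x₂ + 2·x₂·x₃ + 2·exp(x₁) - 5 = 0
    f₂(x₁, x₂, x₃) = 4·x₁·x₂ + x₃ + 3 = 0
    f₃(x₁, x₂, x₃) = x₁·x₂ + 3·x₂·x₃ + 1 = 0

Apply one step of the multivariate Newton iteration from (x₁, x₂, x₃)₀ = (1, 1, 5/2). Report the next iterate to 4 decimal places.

(-0.4144, 0.0168, 2.5905)

At (1, 1, 5/2): F = (0.436564, 9.5000, 9.5000).
Jacobian J = [[-5·x₂ + 2·exp(x₁), -5·x₁ + 2·x₃, 2·x₂], [4·x₂, 4·x₁, 1], [x₂, x₁ + 3·x₃, 3·x₂]].
At the point, J = [[0.436564, 0.0000, 2.0000], [4.0000, 4.0000, 1.0000], [1.0000, 8.5000, 3.0000]] (det J = 61.527973).
Solving J·Δ = −F gives Δ = (-1.4144, -0.9832, 0.0905).
Then the next iterate is (x₁, x₂, x₃)₁ = (-0.4144, 0.0168, 2.5905).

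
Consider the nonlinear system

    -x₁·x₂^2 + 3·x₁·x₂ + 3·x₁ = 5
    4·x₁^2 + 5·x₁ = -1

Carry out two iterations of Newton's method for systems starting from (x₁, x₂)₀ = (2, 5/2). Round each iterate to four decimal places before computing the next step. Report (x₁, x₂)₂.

(0.0971, -4.2016)

At (2, 5/2): F = (3.5000, 27.0000).
Jacobian J = [[-x₂^2 + 3·x₂ + 3, -2·x₁·x₂ + 3·x₁], [8·x₁ + 5, 0]].
At the point, J = [[4.2500, -4.0000], [21.0000, 0.0000]] (det J = 84.0000).
Solving J·Δ = −F gives Δ = (-1.2857, -0.4911).
Then the next iterate is (x₁, x₂)₁ = (0.7143, 2.0089).
Round to (0.7143, 2.0089) and repeat: F = (-1.434914, 6.612398), J = [[4.991021, -0.727015], [10.7144, 0.0000]].
Δ = (-0.6172, -6.2105), so (x₁, x₂)₂ = (0.0971, -4.2016).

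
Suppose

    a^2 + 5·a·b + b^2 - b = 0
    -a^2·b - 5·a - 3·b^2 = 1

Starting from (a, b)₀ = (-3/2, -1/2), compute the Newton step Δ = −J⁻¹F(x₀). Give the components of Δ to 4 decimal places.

(1.0683, 0.0920)

At (-3/2, -1/2): F = (6.7500, 6.8750).
Jacobian J = [[2·a + 5·b, 5·a + 2·b - 1], [-2·a·b - 5, -a^2 - 6·b]].
At the point, J = [[-5.5000, -9.5000], [-6.5000, 0.7500]] (det J = -65.8750).
Solving J·Δ = −F gives Δ = (1.0683, 0.0920).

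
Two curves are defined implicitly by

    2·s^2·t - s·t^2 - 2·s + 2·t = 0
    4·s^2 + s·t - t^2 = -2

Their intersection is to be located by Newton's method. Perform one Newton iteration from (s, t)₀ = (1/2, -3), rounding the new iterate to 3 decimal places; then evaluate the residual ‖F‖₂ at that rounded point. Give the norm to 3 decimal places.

At (1/2, -3): F = (-13.000, -7.500).
Jacobian J = [[4·s·t - t^2 - 2, 2·s^2 - 2·s·t + 2], [8·s + t, s - 2·t]].
At the point, J = [[-17.000, 5.500], [1.000, 6.500]] (det J = -116.000).
Solving J·Δ = −F gives Δ = (-0.373, 1.211).
Then the next iterate is (s, t)₁ = (0.127, -1.789).
Re-evaluating at (0.127, -1.789): F = (-4.29618, -1.36321), so ‖F‖₂ = 4.507.

4.507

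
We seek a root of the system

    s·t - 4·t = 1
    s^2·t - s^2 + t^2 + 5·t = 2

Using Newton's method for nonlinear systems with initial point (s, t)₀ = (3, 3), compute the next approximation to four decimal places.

(3.5556, 0.6667)

At (3, 3): F = (-4.0000, 40.0000).
Jacobian J = [[t, s - 4], [2·s·t - 2·s, s^2 + 2·t + 5]].
At the point, J = [[3.0000, -1.0000], [12.0000, 20.0000]] (det J = 72.0000).
Solving J·Δ = −F gives Δ = (0.5556, -2.3333).
Then the next iterate is (s, t)₁ = (3.5556, 0.6667).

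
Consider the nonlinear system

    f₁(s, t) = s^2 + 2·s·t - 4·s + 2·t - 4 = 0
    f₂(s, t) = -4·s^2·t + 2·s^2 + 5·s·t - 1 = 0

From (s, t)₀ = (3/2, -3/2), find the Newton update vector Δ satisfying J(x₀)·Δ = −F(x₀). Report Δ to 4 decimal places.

At (3/2, -3/2): F = (-15.2500, 5.7500).
Jacobian J = [[2·s + 2·t - 4, 2·s + 2], [-8·s·t + 4·s + 5·t, -4·s^2 + 5·s]].
At the point, J = [[-4.0000, 5.0000], [16.5000, -1.5000]] (det J = -76.5000).
Solving J·Δ = −F gives Δ = (-0.0768, 2.9886).

(-0.0768, 2.9886)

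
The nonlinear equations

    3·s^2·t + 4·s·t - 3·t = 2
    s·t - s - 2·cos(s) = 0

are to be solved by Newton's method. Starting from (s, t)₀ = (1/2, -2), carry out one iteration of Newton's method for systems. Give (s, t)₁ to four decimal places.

At (1/2, -2): F = (-1.5000, -3.255165).
Jacobian J = [[6·s·t + 4·t, 3·s^2 + 4·s - 3], [t + 2·sin(s) - 1, s]].
At the point, J = [[-14.0000, -0.2500], [-2.041149, 0.5000]] (det J = -7.510287).
Solving J·Δ = −F gives Δ = (-0.2082, 5.6603).
Then the next iterate is (s, t)₁ = (0.2918, 3.6603).

(0.2918, 3.6603)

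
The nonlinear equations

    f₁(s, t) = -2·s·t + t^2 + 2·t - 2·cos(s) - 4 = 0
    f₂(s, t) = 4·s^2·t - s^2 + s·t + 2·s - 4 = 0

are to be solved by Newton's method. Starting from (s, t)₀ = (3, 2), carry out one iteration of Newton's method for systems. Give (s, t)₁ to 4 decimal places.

At (3, 2): F = (-6.020015, 71.0000).
Jacobian J = [[-2·t + 2·sin(s), -2·s + 2·t + 2], [8·s·t - 2·s + t + 2, 4·s^2 + s]].
At the point, J = [[-3.717760, 0.0000], [46.0000, 39.0000]] (det J = -144.992639).
Solving J·Δ = −F gives Δ = (-1.6193, 0.0894).
Then the next iterate is (s, t)₁ = (1.3807, 2.0894).

(1.3807, 2.0894)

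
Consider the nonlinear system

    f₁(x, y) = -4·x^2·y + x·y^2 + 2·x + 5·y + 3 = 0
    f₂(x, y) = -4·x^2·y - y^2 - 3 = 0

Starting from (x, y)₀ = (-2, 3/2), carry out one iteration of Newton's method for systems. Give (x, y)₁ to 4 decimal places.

At (-2, 3/2): F = (-22.0000, -29.2500).
Jacobian J = [[-8·x·y + y^2 + 2, -4·x^2 + 2·x·y + 5], [-8·x·y, -4·x^2 - 2·y]].
At the point, J = [[28.2500, -17.0000], [24.0000, -19.0000]] (det J = -128.7500).
Solving J·Δ = −F gives Δ = (-0.6155, -2.3170).
Then the next iterate is (x, y)₁ = (-2.6155, -0.8170).

(-2.6155, -0.8170)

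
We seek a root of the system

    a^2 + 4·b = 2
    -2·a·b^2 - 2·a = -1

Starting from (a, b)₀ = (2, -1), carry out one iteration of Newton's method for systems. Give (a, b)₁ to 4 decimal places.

(1.7500, -0.2500)

At (2, -1): F = (-2.0000, -7.0000).
Jacobian J = [[2·a, 4], [-2·b^2 - 2, -4·a·b]].
At the point, J = [[4.0000, 4.0000], [-4.0000, 8.0000]] (det J = 48.0000).
Solving J·Δ = −F gives Δ = (-0.2500, 0.7500).
Then the next iterate is (a, b)₁ = (1.7500, -0.2500).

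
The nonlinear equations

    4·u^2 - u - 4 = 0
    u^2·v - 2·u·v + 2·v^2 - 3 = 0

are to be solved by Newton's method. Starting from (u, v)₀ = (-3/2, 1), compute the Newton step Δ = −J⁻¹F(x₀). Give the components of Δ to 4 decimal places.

At (-3/2, 1): F = (6.5000, 4.2500).
Jacobian J = [[8·u - 1, 0], [2·u·v - 2·v, u^2 - 2·u + 4·v]].
At the point, J = [[-13.0000, 0.0000], [-5.0000, 9.2500]] (det J = -120.2500).
Solving J·Δ = −F gives Δ = (0.5000, -0.1892).

(0.5000, -0.1892)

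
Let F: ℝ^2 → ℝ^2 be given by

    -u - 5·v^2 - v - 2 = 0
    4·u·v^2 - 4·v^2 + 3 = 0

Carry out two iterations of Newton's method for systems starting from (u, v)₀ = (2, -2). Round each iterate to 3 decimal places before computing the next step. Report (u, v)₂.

(2.030, 0.063)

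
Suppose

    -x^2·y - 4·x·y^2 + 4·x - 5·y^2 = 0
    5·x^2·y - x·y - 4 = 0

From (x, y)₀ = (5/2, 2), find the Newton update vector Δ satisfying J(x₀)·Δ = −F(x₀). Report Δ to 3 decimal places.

(-0.686, -0.716)

At (5/2, 2): F = (-62.500, 53.500).
Jacobian J = [[-2·x·y - 4·y^2 + 4, -x^2 - 8·x·y - 10·y], [10·x·y - y, 5·x^2 - x]].
At the point, J = [[-22.000, -66.250], [48.000, 28.750]] (det J = 2547.500).
Solving J·Δ = −F gives Δ = (-0.686, -0.716).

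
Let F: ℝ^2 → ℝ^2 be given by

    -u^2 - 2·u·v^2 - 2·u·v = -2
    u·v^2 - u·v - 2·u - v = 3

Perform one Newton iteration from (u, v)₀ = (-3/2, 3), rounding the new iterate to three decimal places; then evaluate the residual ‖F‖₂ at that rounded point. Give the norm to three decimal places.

11.950

At (-3/2, 3): F = (35.750, -12.000).
Jacobian J = [[-2·u - 2·v^2 - 2·v, -4·u·v - 2·u], [v^2 - v - 2, 2·u·v - u - 1]].
At the point, J = [[-21.000, 21.000], [4.000, -8.500]] (det J = 94.500).
Solving J·Δ = −F gives Δ = (0.549, -1.153).
Then the next iterate is (u, v)₁ = (-0.951, 1.847).
Re-evaluating at (-0.951, 1.847): F = (11.09709, -4.43275), so ‖F‖₂ = 11.950.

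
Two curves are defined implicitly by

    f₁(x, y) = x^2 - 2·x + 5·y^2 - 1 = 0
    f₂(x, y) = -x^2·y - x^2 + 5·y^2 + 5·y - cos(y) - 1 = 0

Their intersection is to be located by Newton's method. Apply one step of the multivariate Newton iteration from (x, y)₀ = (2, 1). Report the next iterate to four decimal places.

(1.5875, 0.6825)

At (2, 1): F = (4.0000, 0.459698).
Jacobian J = [[2·x - 2, 10·y], [-2·x·y - 2·x, -x^2 + 10·y + sin(y) + 5]].
At the point, J = [[2.0000, 10.0000], [-8.0000, 11.841471]] (det J = 103.682942).
Solving J·Δ = −F gives Δ = (-0.4125, -0.3175).
Then the next iterate is (x, y)₁ = (1.5875, 0.6825).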